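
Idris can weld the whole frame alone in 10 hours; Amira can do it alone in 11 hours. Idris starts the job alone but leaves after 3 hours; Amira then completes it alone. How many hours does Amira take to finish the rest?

77/10 hours

In 3 hours Idris does 3/10 of the job, leaving 7/10.
Amira works at 1/11 per hour, so finishing takes 7/10 ÷ 1/11 = 77/10 hours.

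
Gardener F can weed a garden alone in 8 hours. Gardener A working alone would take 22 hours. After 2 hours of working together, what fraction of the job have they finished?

15/44

Combined rate: 1/8 + 1/22 = (11 + 4)/88 = 15/88 per hour.
In 2 hours they complete 2·15/88 = 15/44 of the job.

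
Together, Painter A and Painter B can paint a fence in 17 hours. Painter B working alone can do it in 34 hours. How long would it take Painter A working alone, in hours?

34 hours

Combined rate is 1/17 per hour.
Known contribution: 1/34 per hour.
So Painter A's rate is 1/17 − 1/34 = 1/34, meaning 34 hours alone.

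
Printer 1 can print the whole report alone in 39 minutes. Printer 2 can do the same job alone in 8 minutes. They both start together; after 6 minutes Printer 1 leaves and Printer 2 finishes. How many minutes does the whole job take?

88/13 minutes

In the first 6 minutes the combined rate is 47/312, so 47/52 of the job is done, leaving 5/52.
After Printer 1 leaves the rate is 1/8 per minute; the remaining 5/52 takes 10/13 minutes.
Total = 6 + 10/13 = 88/13 minutes.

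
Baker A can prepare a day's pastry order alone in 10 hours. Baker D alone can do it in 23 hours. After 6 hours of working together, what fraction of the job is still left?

16/115

Combined rate: 1/10 + 1/23 = (23 + 10)/230 = 33/230 per hour.
In 6 hours they complete 6·33/230 = 99/115 of the job.
So 16/115 remains.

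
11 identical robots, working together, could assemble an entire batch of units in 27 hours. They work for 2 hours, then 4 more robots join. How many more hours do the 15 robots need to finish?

55/3 hours

One robot does 1/297 of the job per hour.
After 2 hours with 11 robots, 2/27 is done (25/27 left).
With 15 robots the rate is 15/297 = 5/99, so the rest takes 25/27 ÷ 5/99 = 55/3 hours.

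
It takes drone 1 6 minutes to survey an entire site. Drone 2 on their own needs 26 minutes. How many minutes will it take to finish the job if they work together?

Combined rate: 1/6 + 1/26 = (13 + 3)/78 = 16/78 = 8/39 per minute.
Time = 1 ÷ (8/39) = 39/8 minutes.

39/8 minutes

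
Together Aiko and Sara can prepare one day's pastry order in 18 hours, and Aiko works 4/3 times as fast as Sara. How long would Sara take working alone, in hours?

Let Sara's rate be r; then Aiko's rate is (4/3)r, so together (4/3 + 1)r = (7/3)r = 1/18.
Thus r = 1/42 per hour.
Sara alone: 42 hours; Aiko alone: 63/2 hours.

42 hours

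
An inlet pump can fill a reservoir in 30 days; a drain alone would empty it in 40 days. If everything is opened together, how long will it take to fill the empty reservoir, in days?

120 days

Net rate = 1/30 − 1/40 = (4 − 3)/120 = 1/120 per day.
Filling time = 1 ÷ (1/120) = 120 days.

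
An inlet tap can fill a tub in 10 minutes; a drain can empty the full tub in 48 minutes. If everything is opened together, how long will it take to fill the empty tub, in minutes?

Net rate = 1/10 − 1/48 = (24 − 5)/240 = 19/240 per minute.
Filling time = 1 ÷ (19/240) = 240/19 minutes.

240/19 minutes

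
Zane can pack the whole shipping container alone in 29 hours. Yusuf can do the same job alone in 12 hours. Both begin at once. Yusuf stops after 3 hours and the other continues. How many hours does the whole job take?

87/4 hours

In the first 3 hours the combined rate is 41/348, so 41/116 of the job is done, leaving 75/116.
After Yusuf leaves the rate is 1/29 per hour; the remaining 75/116 takes 75/4 hours.
Total = 3 + 75/4 = 87/4 hours.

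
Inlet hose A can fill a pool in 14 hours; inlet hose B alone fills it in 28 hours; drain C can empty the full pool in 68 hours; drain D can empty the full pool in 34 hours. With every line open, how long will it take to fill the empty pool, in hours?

238/15 hours

Net rate = 1/14 + 1/28 − 1/68 − 1/34 = (34 + 17 − 7 − 14)/476 = 30/476 = 15/238 per hour.
Filling time = 1 ÷ (15/238) = 238/15 hours.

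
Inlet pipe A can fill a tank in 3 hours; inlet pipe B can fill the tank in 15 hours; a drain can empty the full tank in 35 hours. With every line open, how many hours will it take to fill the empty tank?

35/13 hours

Net rate = 1/3 + 1/15 − 1/35 = (35 + 7 − 3)/105 = 39/105 = 13/35 per hour.
Filling time = 1 ÷ (13/35) = 35/13 hours.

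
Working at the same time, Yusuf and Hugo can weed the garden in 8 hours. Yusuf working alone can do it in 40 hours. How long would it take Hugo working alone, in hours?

10 hours

Combined rate is 1/8 per hour.
Known contribution: 1/40 per hour.
So Hugo's rate is 1/8 − 1/40 = 1/10, meaning 10 hours alone.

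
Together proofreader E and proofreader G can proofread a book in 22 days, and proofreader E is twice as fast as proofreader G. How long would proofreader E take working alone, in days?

Let proofreader G's rate be r; then proofreader E's rate is 2r, so together (2 + 1)r = 3r = 1/22.
Thus r = 1/66 per day.
Proofreader G alone: 66 days; proofreader E alone: 33 days.

33 days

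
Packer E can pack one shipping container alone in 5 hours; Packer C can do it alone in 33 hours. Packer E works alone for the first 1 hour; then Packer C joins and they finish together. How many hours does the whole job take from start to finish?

85/19 hours

In 1 hour Packer E does 1/5 of the job, leaving 4/5.
Packer E and Packer C together work at 38/165 per hour, so finishing takes 4/5 ÷ 38/165 = 66/19 hours.
Total time = 1 + 66/19 = 85/19 hours.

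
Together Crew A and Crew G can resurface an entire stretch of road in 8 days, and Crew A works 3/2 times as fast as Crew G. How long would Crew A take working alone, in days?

Let Crew G's rate be r; then Crew A's rate is (3/2)r, so together (3/2 + 1)r = (5/2)r = 1/8.
Thus r = 1/20 per day.
Crew G alone: 20 days; Crew A alone: 40/3 days.

40/3 days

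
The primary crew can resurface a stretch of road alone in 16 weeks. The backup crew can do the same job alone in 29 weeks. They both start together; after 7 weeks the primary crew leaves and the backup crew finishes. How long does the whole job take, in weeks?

In the first 7 weeks the combined rate is 45/464, so 315/464 of the job is done, leaving 149/464.
After the primary crew leaves the rate is 1/29 per week; the remaining 149/464 takes 149/16 weeks.
Total = 7 + 149/16 = 261/16 weeks.

261/16 weeks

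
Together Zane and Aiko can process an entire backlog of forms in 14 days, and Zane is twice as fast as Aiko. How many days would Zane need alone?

21 days

Let Aiko's rate be r; then Zane's rate is 2r, so together (2 + 1)r = 3r = 1/14.
Thus r = 1/42 per day.
Aiko alone: 42 days; Zane alone: 21 days.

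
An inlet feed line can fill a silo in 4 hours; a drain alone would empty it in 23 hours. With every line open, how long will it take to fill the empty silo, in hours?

92/19 hours

Net rate = 1/4 − 1/23 = (23 − 4)/92 = 19/92 per hour.
Filling time = 1 ÷ (19/92) = 92/19 hours.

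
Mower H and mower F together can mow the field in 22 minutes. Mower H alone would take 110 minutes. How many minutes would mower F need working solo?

Combined rate is 1/22 per minute.
Known contribution: 1/110 per minute.
So mower F's rate is 1/22 − 1/110 = 2/55, meaning 55/2 minutes alone.

55/2 minutes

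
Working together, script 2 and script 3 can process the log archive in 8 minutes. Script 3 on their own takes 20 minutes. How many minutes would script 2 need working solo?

40/3 minutes

Combined rate is 1/8 per minute.
Known contribution: 1/20 per minute.
So script 2's rate is 1/8 − 1/20 = 3/40, meaning 40/3 minutes alone.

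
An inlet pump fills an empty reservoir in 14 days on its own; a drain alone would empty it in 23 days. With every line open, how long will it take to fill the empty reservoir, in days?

Net rate = 1/14 − 1/23 = (23 − 14)/322 = 9/322 per day.
Filling time = 1 ÷ (9/322) = 322/9 days.

322/9 days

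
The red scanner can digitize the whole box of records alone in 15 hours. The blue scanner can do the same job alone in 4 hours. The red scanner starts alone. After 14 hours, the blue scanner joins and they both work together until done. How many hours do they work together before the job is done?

4/19 hours

In the first 14 hours the red scanner alone does 14/15 of the job, leaving 1/15.
Once everyone is working, combined rate: 1/15 + 1/4 = (4 + 15)/60 = 19/60 per hour.
Remaining 1/15 at 19/60 per hour takes 4/19 hours.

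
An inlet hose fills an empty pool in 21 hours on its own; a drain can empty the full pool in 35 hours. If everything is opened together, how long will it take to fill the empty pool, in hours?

105/2 hours

Net rate = 1/21 − 1/35 = (5 − 3)/105 = 2/105 per hour.
Filling time = 1 ÷ (2/105) = 105/2 hours.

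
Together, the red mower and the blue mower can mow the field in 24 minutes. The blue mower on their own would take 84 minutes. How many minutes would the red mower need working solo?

Combined rate is 1/24 per minute.
Known contribution: 1/84 per minute.
So the red mower's rate is 1/24 − 1/84 = 5/168, meaning 168/5 minutes alone.

168/5 minutes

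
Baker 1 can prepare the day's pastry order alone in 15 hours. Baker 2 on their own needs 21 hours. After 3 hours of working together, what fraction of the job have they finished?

Combined rate: 1/15 + 1/21 = (7 + 5)/105 = 12/105 = 4/35 per hour.
In 3 hours they complete 3·4/35 = 12/35 of the job.

12/35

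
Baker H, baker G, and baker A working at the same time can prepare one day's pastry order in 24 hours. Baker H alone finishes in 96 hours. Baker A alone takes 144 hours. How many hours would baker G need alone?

288/7 hours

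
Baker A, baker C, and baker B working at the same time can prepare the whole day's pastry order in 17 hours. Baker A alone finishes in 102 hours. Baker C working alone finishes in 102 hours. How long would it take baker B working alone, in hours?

Combined rate is 1/17 per hour.
Known contribution: 1/102 + 1/102 = (1 + 1)/102 = 2/102 = 1/51 per hour.
So baker B's rate is 1/17 − 1/51 = 2/51, meaning 51/2 hours alone.

51/2 hours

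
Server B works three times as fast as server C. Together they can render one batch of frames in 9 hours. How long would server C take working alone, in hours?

36 hours

Let server C's rate be r; then server B's rate is 3r, so together (3 + 1)r = 4r = 1/9.
Thus r = 1/36 per hour.
Server C alone: 36 hours; server B alone: 12 hours.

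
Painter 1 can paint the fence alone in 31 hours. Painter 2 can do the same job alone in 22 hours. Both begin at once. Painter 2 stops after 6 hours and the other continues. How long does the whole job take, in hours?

248/11 hours

In the first 6 hours the combined rate is 53/682, so 159/341 of the job is done, leaving 182/341.
After painter 2 leaves the rate is 1/31 per hour; the remaining 182/341 takes 182/11 hours.
Total = 6 + 182/11 = 248/11 hours.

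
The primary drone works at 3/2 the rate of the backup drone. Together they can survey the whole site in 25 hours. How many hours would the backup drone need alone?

125/2 hours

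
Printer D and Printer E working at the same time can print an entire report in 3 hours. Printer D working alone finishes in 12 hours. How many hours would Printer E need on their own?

Combined rate is 1/3 per hour.
Known contribution: 1/12 per hour.
So Printer E's rate is 1/3 − 1/12 = 1/4, meaning 4 hours alone.

4 hours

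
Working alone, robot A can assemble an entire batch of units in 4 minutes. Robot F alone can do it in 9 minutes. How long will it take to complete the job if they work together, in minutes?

With two workers the combined time is the product over the sum: 4·9/(4+9) = 36/13 minutes.

36/13 minutes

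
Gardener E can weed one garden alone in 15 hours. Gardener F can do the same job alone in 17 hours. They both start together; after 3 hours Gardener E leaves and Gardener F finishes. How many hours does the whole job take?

68/5 hours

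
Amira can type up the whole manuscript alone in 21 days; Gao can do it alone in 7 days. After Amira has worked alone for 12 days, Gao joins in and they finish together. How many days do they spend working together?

9/4 days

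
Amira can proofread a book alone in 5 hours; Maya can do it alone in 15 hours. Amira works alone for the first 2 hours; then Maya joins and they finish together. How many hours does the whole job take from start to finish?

In 2 hours Amira does 2/5 of the job, leaving 3/5.
Amira and Maya together work at 4/15 per hour, so finishing takes 3/5 ÷ 4/15 = 9/4 hours.
Total time = 2 + 9/4 = 17/4 hours.

17/4 hours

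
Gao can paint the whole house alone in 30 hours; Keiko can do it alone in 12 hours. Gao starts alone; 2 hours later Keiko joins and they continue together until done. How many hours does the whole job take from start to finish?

In 2 hours Gao does 2/30 = 1/15 of the job, leaving 14/15.
Gao and Keiko together work at 7/60 per hour, so finishing takes 14/15 ÷ 7/60 = 8 hours.
Total time = 2 + 8 = 10 hours.

10 hours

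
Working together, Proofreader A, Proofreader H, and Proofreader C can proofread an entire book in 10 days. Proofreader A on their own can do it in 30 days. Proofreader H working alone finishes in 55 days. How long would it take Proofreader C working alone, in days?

Combined rate is 1/10 per day.
Known contribution: 1/30 + 1/55 = (11 + 6)/330 = 17/330 per day.
So Proofreader C's rate is 1/10 − 17/330 = 8/165, meaning 165/8 days alone.

165/8 days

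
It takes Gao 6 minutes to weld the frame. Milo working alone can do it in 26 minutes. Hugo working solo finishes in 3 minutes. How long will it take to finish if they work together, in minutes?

13/7 minutes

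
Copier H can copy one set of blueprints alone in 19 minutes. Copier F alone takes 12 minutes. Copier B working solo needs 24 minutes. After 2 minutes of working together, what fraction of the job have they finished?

27/76

Combined rate: 1/19 + 1/12 + 1/24 = (24 + 38 + 19)/456 = 81/456 = 27/152 per minute.
In 2 minutes they complete 2·27/152 = 27/76 of the job.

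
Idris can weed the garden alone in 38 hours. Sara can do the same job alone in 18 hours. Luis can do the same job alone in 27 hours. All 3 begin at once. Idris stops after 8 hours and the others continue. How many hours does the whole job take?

162/19 hours

In the first 8 hours the combined rate is 61/513, so 488/513 of the job is done, leaving 25/513.
After Idris leaves the rate is 5/54 per hour; the remaining 25/513 takes 10/19 hours.
Total = 8 + 10/19 = 162/19 hours.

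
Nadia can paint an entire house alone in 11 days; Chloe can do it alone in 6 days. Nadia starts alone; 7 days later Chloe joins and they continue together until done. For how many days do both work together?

In 7 days Nadia does 7/11 of the job, leaving 4/11.
Nadia and Chloe together work at 17/66 per day, so finishing takes 4/11 ÷ 17/66 = 24/17 days.

24/17 days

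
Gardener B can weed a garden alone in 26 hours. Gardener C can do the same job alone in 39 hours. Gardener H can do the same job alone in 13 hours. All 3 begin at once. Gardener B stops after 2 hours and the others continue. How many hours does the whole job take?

9 hours

In the first 2 hours the combined rate is 11/78, so 11/39 of the job is done, leaving 28/39.
After gardener B leaves the rate is 4/39 per hour; the remaining 28/39 takes 7 hours.
Total = 2 + 7 = 9 hours.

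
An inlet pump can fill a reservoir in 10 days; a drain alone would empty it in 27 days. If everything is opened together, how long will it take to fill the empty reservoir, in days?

270/17 days

Net rate = 1/10 − 1/27 = (27 − 10)/270 = 17/270 per day.
Filling time = 1 ÷ (17/270) = 270/17 days.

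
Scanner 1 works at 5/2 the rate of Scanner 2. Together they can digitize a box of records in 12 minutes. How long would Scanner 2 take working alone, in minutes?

42 minutes

Let Scanner 2's rate be r; then Scanner 1's rate is (5/2)r, so together (5/2 + 1)r = (7/2)r = 1/12.
Thus r = 1/42 per minute.
Scanner 2 alone: 42 minutes; Scanner 1 alone: 84/5 minutes.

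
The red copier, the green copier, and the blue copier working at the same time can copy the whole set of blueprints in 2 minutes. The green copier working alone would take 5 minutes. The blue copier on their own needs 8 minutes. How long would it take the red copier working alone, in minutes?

40/7 minutes

Combined rate is 1/2 per minute.
Known contribution: 1/5 + 1/8 = (8 + 5)/40 = 13/40 per minute.
So the red copier's rate is 1/2 − 13/40 = 7/40, meaning 40/7 minutes alone.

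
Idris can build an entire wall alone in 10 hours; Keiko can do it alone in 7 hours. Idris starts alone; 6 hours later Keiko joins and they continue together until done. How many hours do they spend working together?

28/17 hours

In 6 hours Idris does 6/10 = 3/5 of the job, leaving 2/5.
Idris and Keiko together work at 17/70 per hour, so finishing takes 2/5 ÷ 17/70 = 28/17 hours.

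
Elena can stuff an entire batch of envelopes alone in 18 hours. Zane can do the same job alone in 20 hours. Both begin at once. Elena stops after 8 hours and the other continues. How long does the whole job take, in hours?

100/9 hours

In the first 8 hours the combined rate is 19/180, so 38/45 of the job is done, leaving 7/45.
After Elena leaves the rate is 1/20 per hour; the remaining 7/45 takes 28/9 hours.
Total = 8 + 28/9 = 100/9 hours.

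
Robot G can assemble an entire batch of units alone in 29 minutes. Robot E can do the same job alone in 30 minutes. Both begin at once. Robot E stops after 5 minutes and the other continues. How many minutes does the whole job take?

145/6 minutes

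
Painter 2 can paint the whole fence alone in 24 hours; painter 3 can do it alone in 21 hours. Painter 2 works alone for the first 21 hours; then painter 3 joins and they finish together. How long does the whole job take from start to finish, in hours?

112/5 hours

In 21 hours painter 2 does 21/24 = 7/8 of the job, leaving 1/8.
Painter 2 and painter 3 together work at 5/56 per hour, so finishing takes 1/8 ÷ 5/56 = 7/5 hours.
Total time = 21 + 7/5 = 112/5 hours.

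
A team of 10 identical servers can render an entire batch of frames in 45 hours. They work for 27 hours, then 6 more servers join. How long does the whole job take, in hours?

One server does 1/450 of the job per hour.
After 27 hours with 10 servers, 3/5 is done (2/5 left).
With 16 servers the rate is 16/450 = 8/225, so the rest takes 2/5 ÷ 8/225 = 45/4 hours.
Total = 27 + 45/4 = 153/4 hours.

153/4 hours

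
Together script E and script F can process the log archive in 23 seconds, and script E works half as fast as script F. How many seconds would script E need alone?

Let script F's rate be r; then script E's rate is (1/2)r, so together (1/2 + 1)r = (3/2)r = 1/23.
Thus r = 2/69 per second.
Script F alone: 69/2 seconds; script E alone: 69 seconds.

69 seconds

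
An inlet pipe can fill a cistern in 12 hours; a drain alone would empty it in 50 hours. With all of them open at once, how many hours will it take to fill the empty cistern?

300/19 hours

Net rate = 1/12 − 1/50 = (25 − 6)/300 = 19/300 per hour.
Filling time = 1 ÷ (19/300) = 300/19 hours.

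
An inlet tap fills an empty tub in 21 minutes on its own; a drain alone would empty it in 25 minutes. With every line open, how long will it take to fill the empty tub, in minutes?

Net rate = 1/21 − 1/25 = (25 − 21)/525 = 4/525 per minute.
Filling time = 1 ÷ (4/525) = 525/4 minutes.

525/4 minutes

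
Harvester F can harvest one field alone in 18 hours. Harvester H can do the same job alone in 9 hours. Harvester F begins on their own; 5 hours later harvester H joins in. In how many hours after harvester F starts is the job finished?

28/3 hours

In the first 5 hours harvester F alone does 5/18 of the job, leaving 13/18.
Once everyone is working, combined rate: 1/18 + 1/9 = (1 + 2)/18 = 3/18 = 1/6 per hour.
Remaining 13/18 at 1/6 per hour takes 13/3 hours.
Total from the start = 5 + 13/3 = 28/3 hours.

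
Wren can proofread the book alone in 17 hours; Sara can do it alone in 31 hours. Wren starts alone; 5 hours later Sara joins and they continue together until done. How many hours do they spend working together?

31/4 hours

In 5 hours Wren does 5/17 of the job, leaving 12/17.
Wren and Sara together work at 48/527 per hour, so finishing takes 12/17 ÷ 48/527 = 31/4 hours.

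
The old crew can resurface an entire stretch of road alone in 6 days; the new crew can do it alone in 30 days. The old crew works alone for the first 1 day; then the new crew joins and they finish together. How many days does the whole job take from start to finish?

31/6 days

In 1 day the old crew does 1/6 of the job, leaving 5/6.
The old crew and the new crew together work at 1/5 per day, so finishing takes 5/6 ÷ 1/5 = 25/6 days.
Total time = 1 + 25/6 = 31/6 days.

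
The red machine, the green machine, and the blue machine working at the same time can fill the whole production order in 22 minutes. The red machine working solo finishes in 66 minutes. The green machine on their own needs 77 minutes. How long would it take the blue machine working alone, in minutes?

Combined rate is 1/22 per minute.
Known contribution: 1/66 + 1/77 = (7 + 6)/462 = 13/462 per minute.
So the blue machine's rate is 1/22 − 13/462 = 4/231, meaning 231/4 minutes alone.

231/4 minutes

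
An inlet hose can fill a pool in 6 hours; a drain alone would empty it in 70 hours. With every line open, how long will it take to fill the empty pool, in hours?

Net rate = 1/6 − 1/70 = (35 − 3)/210 = 32/210 = 16/105 per hour.
Filling time = 1 ÷ (16/105) = 105/16 hours.

105/16 hours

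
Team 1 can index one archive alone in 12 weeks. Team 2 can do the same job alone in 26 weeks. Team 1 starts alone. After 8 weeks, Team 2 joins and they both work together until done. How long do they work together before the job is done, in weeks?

In the first 8 weeks Team 1 alone does 8/12 = 2/3 of the job, leaving 1/3.
Once everyone is working, combined rate: 1/12 + 1/26 = (13 + 6)/156 = 19/156 per week.
Remaining 1/3 at 19/156 per week takes 52/19 weeks.

52/19 weeks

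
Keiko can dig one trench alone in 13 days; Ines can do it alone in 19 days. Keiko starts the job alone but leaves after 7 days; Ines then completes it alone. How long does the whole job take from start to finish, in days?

In 7 days Keiko does 7/13 of the job, leaving 6/13.
Ines works at 1/19 per day, so finishing takes 6/13 ÷ 1/19 = 114/13 days.
Total time = 7 + 114/13 = 205/13 days.

205/13 days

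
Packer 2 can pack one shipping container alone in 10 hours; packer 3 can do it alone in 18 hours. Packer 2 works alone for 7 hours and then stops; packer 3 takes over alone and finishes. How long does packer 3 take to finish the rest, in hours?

27/5 hours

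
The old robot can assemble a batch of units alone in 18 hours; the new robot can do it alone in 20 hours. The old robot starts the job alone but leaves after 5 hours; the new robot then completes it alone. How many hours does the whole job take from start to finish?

In 5 hours the old robot does 5/18 of the job, leaving 13/18.
The new robot works at 1/20 per hour, so finishing takes 13/18 ÷ 1/20 = 130/9 hours.
Total time = 5 + 130/9 = 175/9 hours.

175/9 hours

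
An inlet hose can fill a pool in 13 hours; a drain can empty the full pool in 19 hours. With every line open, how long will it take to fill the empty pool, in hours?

247/6 hours

Net rate = 1/13 − 1/19 = (19 − 13)/247 = 6/247 per hour.
Filling time = 1 ÷ (6/247) = 247/6 hours.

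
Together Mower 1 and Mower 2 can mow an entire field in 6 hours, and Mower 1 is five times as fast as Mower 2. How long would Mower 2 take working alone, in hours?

36 hours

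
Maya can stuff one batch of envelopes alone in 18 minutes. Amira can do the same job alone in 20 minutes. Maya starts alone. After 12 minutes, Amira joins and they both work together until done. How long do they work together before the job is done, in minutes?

60/19 minutes

In the first 12 minutes Maya alone does 12/18 = 2/3 of the job, leaving 1/3.
Once everyone is working, combined rate: 1/18 + 1/20 = (10 + 9)/180 = 19/180 per minute.
Remaining 1/3 at 19/180 per minute takes 60/19 minutes.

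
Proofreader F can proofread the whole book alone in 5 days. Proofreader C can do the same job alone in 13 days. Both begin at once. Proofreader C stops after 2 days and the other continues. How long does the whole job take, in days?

In the first 2 days the combined rate is 18/65, so 36/65 of the job is done, leaving 29/65.
After proofreader C leaves the rate is 1/5 per day; the remaining 29/65 takes 29/13 days.
Total = 2 + 29/13 = 55/13 days.

55/13 days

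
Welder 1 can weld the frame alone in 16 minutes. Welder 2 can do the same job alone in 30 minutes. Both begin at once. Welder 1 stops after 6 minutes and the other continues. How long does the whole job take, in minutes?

75/4 minutes

In the first 6 minutes the combined rate is 23/240, so 23/40 of the job is done, leaving 17/40.
After Welder 1 leaves the rate is 1/30 per minute; the remaining 17/40 takes 51/4 minutes.
Total = 6 + 51/4 = 75/4 minutes.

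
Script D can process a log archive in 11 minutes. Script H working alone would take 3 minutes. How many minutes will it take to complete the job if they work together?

33/14 minutes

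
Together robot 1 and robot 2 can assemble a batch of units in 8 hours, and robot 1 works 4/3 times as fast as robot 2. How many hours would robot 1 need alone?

14 hours

Let robot 2's rate be r; then robot 1's rate is (4/3)r, so together (4/3 + 1)r = (7/3)r = 1/8.
Thus r = 3/56 per hour.
Robot 2 alone: 56/3 hours; robot 1 alone: 14 hours.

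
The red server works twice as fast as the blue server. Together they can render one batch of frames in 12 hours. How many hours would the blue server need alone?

Let the blue server's rate be r; then the red server's rate is 2r, so together (2 + 1)r = 3r = 1/12.
Thus r = 1/36 per hour.
The blue server alone: 36 hours; the red server alone: 18 hours.

36 hours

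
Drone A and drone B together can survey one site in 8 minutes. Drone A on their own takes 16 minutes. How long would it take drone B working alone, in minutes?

16 minutes

Combined rate is 1/8 per minute.
Known contribution: 1/16 per minute.
So drone B's rate is 1/8 − 1/16 = 1/16, meaning 16 minutes alone.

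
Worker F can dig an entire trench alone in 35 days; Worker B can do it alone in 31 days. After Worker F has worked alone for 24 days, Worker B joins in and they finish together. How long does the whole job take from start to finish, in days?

175/6 days

In 24 days Worker F does 24/35 of the job, leaving 11/35.
Worker F and Worker B together work at 66/1085 per day, so finishing takes 11/35 ÷ 66/1085 = 31/6 days.
Total time = 24 + 31/6 = 175/6 days.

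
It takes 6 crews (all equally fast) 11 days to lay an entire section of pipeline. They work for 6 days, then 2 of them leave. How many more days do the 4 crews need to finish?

One crew does 1/66 of the job per day.
After 6 days with 6 crews, 6/11 is done (5/11 left).
With 4 crews the rate is 4/66 = 2/33, so the rest takes 5/11 ÷ 2/33 = 15/2 days.

15/2 days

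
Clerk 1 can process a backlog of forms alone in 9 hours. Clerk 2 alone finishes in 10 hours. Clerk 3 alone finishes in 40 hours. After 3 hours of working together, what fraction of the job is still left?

7/24

Combined rate: 1/9 + 1/10 + 1/40 = (40 + 36 + 9)/360 = 85/360 = 17/72 per hour.
In 3 hours they complete 3·17/72 = 17/24 of the job.
So 7/24 remains.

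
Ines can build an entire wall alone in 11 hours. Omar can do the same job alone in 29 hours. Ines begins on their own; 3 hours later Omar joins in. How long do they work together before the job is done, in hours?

In the first 3 hours Ines alone does 3/11 of the job, leaving 8/11.
Once everyone is working, combined rate: 1/11 + 1/29 = (29 + 11)/319 = 40/319 per hour.
Remaining 8/11 at 40/319 per hour takes 29/5 hours.

29/5 hours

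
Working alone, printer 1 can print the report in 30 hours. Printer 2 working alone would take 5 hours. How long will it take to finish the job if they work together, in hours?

30/7 hours

Combined rate: 1/30 + 1/5 = (1 + 6)/30 = 7/30 per hour.
Time = 1 ÷ (7/30) = 30/7 hours.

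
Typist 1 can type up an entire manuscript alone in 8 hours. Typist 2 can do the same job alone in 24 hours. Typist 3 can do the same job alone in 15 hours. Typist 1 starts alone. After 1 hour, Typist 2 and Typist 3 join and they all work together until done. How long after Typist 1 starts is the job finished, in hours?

In the first 1 hour Typist 1 alone does 1/8 of the job, leaving 7/8.
Once everyone is working, combined rate: 1/8 + 1/24 + 1/15 = (15 + 5 + 8)/120 = 28/120 = 7/30 per hour.
Remaining 7/8 at 7/30 per hour takes 15/4 hours.
Total from the start = 1 + 15/4 = 19/4 hours.

19/4 hours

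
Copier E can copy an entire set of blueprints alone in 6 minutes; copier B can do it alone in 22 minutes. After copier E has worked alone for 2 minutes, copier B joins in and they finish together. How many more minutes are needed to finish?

In 2 minutes copier E does 2/6 = 1/3 of the job, leaving 2/3.
Copier E and copier B together work at 7/33 per minute, so finishing takes 2/3 ÷ 7/33 = 22/7 minutes.

22/7 minutes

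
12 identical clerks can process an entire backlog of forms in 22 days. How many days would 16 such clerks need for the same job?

33/2 days

Total work is 12·22 = 264 clerk-days.
With 16 clerks: 264/16 = 33/2 days.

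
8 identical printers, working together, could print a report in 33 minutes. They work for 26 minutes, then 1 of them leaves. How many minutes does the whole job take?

34 minutes

One printer does 1/264 of the job per minute.
After 26 minutes with 8 printers, 26/33 is done (7/33 left).
With 7 printers the rate is 7/264, so the rest takes 7/33 ÷ 7/264 = 8 minutes.
Total = 26 + 8 = 34 minutes.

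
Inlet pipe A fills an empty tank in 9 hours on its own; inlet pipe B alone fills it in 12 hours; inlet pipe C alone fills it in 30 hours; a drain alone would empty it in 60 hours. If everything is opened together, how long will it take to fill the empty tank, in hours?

90/19 hours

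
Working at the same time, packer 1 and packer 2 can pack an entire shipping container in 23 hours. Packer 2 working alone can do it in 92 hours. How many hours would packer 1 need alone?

Combined rate is 1/23 per hour.
Known contribution: 1/92 per hour.
So packer 1's rate is 1/23 − 1/92 = 3/92, meaning 92/3 hours alone.

92/3 hours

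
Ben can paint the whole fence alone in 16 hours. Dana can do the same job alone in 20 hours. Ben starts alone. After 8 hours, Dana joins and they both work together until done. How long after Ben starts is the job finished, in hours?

112/9 hours

In the first 8 hours Ben alone does 8/16 = 1/2 of the job, leaving 1/2.
Once everyone is working, combined rate: 1/16 + 1/20 = (5 + 4)/80 = 9/80 per hour.
Remaining 1/2 at 9/80 per hour takes 40/9 hours.
Total from the start = 8 + 40/9 = 112/9 hours.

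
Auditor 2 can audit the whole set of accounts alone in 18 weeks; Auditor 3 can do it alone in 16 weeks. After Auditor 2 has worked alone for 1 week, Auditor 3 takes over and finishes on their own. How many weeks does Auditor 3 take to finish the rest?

In 1 week Auditor 2 does 1/18 of the job, leaving 17/18.
Auditor 3 works at 1/16 per week, so finishing takes 17/18 ÷ 1/16 = 136/9 weeks.

136/9 weeks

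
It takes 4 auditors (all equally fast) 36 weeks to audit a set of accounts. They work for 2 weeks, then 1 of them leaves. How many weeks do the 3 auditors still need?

One auditor does 1/144 of the job per week.
After 2 weeks with 4 auditors, 1/18 is done (17/18 left).
With 3 auditors the rate is 3/144 = 1/48, so the rest takes 17/18 ÷ 1/48 = 136/3 weeks.

136/3 weeks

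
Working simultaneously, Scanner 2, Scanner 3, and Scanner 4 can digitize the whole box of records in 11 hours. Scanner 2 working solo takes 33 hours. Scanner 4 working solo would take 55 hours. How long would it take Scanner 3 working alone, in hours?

165/7 hours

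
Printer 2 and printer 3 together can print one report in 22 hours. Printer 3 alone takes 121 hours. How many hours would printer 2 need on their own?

Combined rate is 1/22 per hour.
Known contribution: 1/121 per hour.
So printer 2's rate is 1/22 − 1/121 = 9/242, meaning 242/9 hours alone.

242/9 hours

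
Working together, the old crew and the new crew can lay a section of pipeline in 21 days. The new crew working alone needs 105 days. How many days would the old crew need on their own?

105/4 days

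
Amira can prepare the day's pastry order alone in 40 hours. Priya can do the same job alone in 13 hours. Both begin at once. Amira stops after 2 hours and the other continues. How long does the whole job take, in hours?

In the first 2 hours the combined rate is 53/520, so 53/260 of the job is done, leaving 207/260.
After Amira leaves the rate is 1/13 per hour; the remaining 207/260 takes 207/20 hours.
Total = 2 + 207/20 = 247/20 hours.

247/20 hours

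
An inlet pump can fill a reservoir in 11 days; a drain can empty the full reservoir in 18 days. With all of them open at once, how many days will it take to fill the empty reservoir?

198/7 days

Net rate = 1/11 − 1/18 = (18 − 11)/198 = 7/198 per day.
Filling time = 1 ÷ (7/198) = 198/7 days.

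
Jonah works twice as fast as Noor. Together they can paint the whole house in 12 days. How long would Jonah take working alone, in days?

18 days

Let Noor's rate be r; then Jonah's rate is 2r, so together (2 + 1)r = 3r = 1/12.
Thus r = 1/36 per day.
Noor alone: 36 days; Jonah alone: 18 days.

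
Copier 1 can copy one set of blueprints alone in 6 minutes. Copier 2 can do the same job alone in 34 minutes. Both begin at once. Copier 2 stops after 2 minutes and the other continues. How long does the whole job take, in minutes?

In the first 2 minutes the combined rate is 10/51, so 20/51 of the job is done, leaving 31/51.
After Copier 2 leaves the rate is 1/6 per minute; the remaining 31/51 takes 62/17 minutes.
Total = 2 + 62/17 = 96/17 minutes.

96/17 minutes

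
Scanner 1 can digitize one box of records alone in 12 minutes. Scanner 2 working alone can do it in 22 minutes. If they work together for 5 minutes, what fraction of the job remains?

47/132

Combined rate: 1/12 + 1/22 = (11 + 6)/132 = 17/132 per minute.
In 5 minutes they complete 5·17/132 = 85/132 of the job.
So 47/132 remains.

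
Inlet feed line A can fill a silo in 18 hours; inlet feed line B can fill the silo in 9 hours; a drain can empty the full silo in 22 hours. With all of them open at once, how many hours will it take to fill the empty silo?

33/4 hours

Net rate = 1/18 + 1/9 − 1/22 = (11 + 22 − 9)/198 = 24/198 = 4/33 per hour.
Filling time = 1 ÷ (4/33) = 33/4 hours.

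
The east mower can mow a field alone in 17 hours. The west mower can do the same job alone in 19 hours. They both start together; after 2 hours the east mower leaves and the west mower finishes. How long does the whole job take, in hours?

285/17 hours

In the first 2 hours the combined rate is 36/323, so 72/323 of the job is done, leaving 251/323.
After the east mower leaves the rate is 1/19 per hour; the remaining 251/323 takes 251/17 hours.
Total = 2 + 251/17 = 285/17 hours.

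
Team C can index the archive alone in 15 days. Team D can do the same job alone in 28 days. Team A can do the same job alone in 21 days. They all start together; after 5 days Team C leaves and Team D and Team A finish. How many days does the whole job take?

In the first 5 days the combined rate is 3/20, so 3/4 of the job is done, leaving 1/4.
After Team C leaves the rate is 1/12 per day; the remaining 1/4 takes 3 days.
Total = 5 + 3 = 8 days.

8 days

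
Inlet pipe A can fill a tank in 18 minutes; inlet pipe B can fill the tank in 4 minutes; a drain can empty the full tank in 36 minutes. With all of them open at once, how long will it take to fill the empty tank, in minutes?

Net rate = 1/18 + 1/4 − 1/36 = (2 + 9 − 1)/36 = 10/36 = 5/18 per minute.
Filling time = 1 ÷ (5/18) = 18/5 minutes.

18/5 minutes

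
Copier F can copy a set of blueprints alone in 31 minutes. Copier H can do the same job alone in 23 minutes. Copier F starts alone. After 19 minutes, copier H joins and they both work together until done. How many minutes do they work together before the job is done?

46/9 minutes

In the first 19 minutes copier F alone does 19/31 of the job, leaving 12/31.
Once everyone is working, combined rate: 1/31 + 1/23 = (23 + 31)/713 = 54/713 per minute.
Remaining 12/31 at 54/713 per minute takes 46/9 minutes.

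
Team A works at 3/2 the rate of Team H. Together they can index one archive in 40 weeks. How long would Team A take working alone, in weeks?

Let Team H's rate be r; then Team A's rate is (3/2)r, so together (3/2 + 1)r = (5/2)r = 1/40.
Thus r = 1/100 per week.
Team H alone: 100 weeks; Team A alone: 200/3 weeks.

200/3 weeks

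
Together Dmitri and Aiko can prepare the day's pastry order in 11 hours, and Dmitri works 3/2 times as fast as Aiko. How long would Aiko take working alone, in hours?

55/2 hours

Let Aiko's rate be r; then Dmitri's rate is (3/2)r, so together (3/2 + 1)r = (5/2)r = 1/11.
Thus r = 2/55 per hour.
Aiko alone: 55/2 hours; Dmitri alone: 55/3 hours.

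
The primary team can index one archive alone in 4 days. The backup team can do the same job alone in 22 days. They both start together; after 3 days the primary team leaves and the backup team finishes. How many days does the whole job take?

11/2 days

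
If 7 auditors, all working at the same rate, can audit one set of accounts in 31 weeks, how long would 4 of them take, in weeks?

217/4 weeks

Total work is 7·31 = 217 auditor-weeks.
With 4 auditors: 217/4 weeks.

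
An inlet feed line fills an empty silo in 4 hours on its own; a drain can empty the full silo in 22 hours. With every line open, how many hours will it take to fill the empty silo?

44/9 hours

Net rate = 1/4 − 1/22 = (11 − 2)/44 = 9/44 per hour.
Filling time = 1 ÷ (9/44) = 44/9 hours.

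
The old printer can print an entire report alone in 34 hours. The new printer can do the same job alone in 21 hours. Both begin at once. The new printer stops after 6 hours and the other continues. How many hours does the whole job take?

In the first 6 hours the combined rate is 55/714, so 55/119 of the job is done, leaving 64/119.
After the new printer leaves the rate is 1/34 per hour; the remaining 64/119 takes 128/7 hours.
Total = 6 + 128/7 = 170/7 hours.

170/7 hours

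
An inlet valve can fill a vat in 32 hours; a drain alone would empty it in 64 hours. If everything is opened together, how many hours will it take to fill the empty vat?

64 hours

Net rate = 1/32 − 1/64 = (2 − 1)/64 = 1/64 per hour.
Filling time = 1 ÷ (1/64) = 64 hours.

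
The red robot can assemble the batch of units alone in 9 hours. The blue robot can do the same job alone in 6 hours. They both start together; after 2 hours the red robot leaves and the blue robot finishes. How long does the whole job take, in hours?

14/3 hours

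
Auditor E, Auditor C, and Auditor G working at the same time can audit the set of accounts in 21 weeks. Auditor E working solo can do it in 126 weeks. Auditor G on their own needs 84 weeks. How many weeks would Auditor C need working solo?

36 weeks

Combined rate is 1/21 per week.
Known contribution: 1/126 + 1/84 = (2 + 3)/252 = 5/252 per week.
So Auditor C's rate is 1/21 − 5/252 = 1/36, meaning 36 weeks alone.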